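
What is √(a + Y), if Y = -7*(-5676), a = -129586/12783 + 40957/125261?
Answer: √101842841243338390575663/1601211363 ≈ 199.30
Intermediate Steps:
a = -15708518615/1601211363 (a = -129586*1/12783 + 40957*(1/125261) = -129586/12783 + 40957/125261 = -15708518615/1601211363 ≈ -9.8104)
Y = 39732
√(a + Y) = √(-15708518615/1601211363 + 39732) = √(63603621356101/1601211363) = √101842841243338390575663/1601211363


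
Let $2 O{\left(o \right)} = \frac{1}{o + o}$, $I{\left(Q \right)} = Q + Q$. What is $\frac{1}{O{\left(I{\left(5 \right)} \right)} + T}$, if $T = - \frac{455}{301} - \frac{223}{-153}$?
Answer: $- \frac{263160}{7661} \approx -34.351$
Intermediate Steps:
$I{\left(Q \right)} = 2 Q$
$T = - \frac{356}{6579}$ ($T = \left(-455\right) \frac{1}{301} - - \frac{223}{153} = - \frac{65}{43} + \frac{223}{153} = - \frac{356}{6579} \approx -0.054112$)
$O{\left(o \right)} = \frac{1}{4 o}$ ($O{\left(o \right)} = \frac{1}{2 \left(o + o\right)} = \frac{1}{2 \cdot 2 o} = \frac{\frac{1}{2} \frac{1}{o}}{2} = \frac{1}{4 o}$)
$\frac{1}{O{\left(I{\left(5 \right)} \right)} + T} = \frac{1}{\frac{1}{4 \cdot 2 \cdot 5} - \frac{356}{6579}} = \frac{1}{\frac{1}{4 \cdot 10} - \frac{356}{6579}} = \frac{1}{\frac{1}{4} \cdot \frac{1}{10} - \frac{356}{6579}} = \frac{1}{\frac{1}{40} - \frac{356}{6579}} = \frac{1}{- \frac{7661}{263160}} = - \frac{263160}{7661}$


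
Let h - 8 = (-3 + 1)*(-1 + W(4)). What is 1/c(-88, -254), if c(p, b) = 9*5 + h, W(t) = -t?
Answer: 1/63 ≈ 0.015873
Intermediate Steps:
h = 18 (h = 8 + (-3 + 1)*(-1 - 1*4) = 8 - 2*(-1 - 4) = 8 - 2*(-5) = 8 + 10 = 18)
c(p, b) = 63 (c(p, b) = 9*5 + 18 = 45 + 18 = 63)
1/c(-88, -254) = 1/63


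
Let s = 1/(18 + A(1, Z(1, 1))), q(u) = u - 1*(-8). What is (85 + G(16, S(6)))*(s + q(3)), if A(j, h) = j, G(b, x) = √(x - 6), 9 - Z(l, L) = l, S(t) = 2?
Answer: 17850/19 + 420*I/19 ≈ 939.47 + 22.105*I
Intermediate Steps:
q(u) = 8 + u (q(u) = u + 8 = 8 + u)
Z(l, L) = 9 - l
G(b, x) = √(-6 + x)
s = 1/19 (s = 1/(18 + 1) = 1/19 ≈ 0.052632)
(85 + G(16, S(6)))*(s + q(3)) = (85 + √(-6 + 2))*(1/19 + (8 + 3)) = (85 + √(-4))*(1/19 + 11) = (85 + 2*I)*(210/19) = 17850/19 + 420*I/19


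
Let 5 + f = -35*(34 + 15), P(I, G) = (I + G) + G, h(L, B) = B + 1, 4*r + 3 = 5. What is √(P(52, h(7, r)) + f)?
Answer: 3*I*√185 ≈ 40.804*I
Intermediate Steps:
r = ½ (r = -¾ + (¼)*5 = -¾ + 5/4 = ½ ≈ 0.50000)
h(L, B) = 1 + B
P(I, G) = I + 2*G (P(I, G) = (G + I) + G = I + 2*G)
f = -1720 (f = -5 - 35*(34 + 15) = -5 - 35*49 = -5 - 1715 = -1720)
√(P(52, h(7, r)) + f) = √((52 + 2*(1 + ½)) - 1720) = √((52 + 2*(3/2)) - 1720) = √((52 + 3) - 1720) = √(55 - 1720) = √(-1665) = 3*I*√185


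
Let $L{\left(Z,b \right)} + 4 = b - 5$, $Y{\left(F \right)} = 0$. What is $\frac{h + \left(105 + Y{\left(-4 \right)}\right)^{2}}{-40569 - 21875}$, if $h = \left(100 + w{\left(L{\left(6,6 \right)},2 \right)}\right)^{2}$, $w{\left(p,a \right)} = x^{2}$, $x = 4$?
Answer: $- \frac{24481}{62444} \approx -0.39205$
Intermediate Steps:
$L{\left(Z,b \right)} = -9 + b$ ($L{\left(Z,b \right)} = -4 + \left(b - 5\right) = -4 + \left(-5 + b\right) = -9 + b$)
$w{\left(p,a \right)} = 16$ ($w{\left(p,a \right)} = 4^{2} = 16$)
$h = 13456$ ($h = \left(100 + 16\right)^{2} = 116^{2} = 13456$)
$\frac{h + \left(105 + Y{\left(-4 \right)}\right)^{2}}{-40569 - 21875} = \frac{13456 + \left(105 + 0\right)^{2}}{-40569 - 21875} = \frac{13456 + 105^{2}}{-62444} = \left(13456 + 11025\right) \left(- \frac{1}{62444}\right) = 24481 \left(- \frac{1}{62444}\right) = - \frac{24481}{62444}$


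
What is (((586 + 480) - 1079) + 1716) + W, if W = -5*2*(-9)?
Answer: 1793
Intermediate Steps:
W = 90 (W = -10*(-9) = 90)
(((586 + 480) - 1079) + 1716) + W = (((586 + 480) - 1079) + 1716) + 90 = ((1066 - 1079) + 1716) + 90 = (-13 + 1716) + 90 = 1703 + 90 = 1793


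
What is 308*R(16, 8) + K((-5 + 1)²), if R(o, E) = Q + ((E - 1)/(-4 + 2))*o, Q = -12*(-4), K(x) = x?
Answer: -2448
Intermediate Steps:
Q = 48 (Q = -4*(-12) = 48)
R(o, E) = 48 + o*(½ - E/2) (R(o, E) = 48 + ((E - 1)/(-4 + 2))*o = 48 + ((-1 + E)/(-2))*o = 48 + ((-1 + E)*(-½))*o = 48 + (½ - E/2)*o = 48 + o*(½ - E/2))
308*R(16, 8) + K((-5 + 1)²) = 308*(48 + (½)*16 - ½*8*16) + (-5 + 1)² = 308*(48 + 8 - 64) + (-4)² = 308*(-8) + 16 = -2464 + 16 = -2448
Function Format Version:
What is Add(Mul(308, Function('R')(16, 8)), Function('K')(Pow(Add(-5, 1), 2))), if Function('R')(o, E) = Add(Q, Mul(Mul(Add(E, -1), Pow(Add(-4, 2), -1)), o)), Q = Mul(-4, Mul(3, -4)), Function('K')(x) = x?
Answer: -2448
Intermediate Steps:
Q = 48 (Q = Mul(-4, -12) = 48)
Function('R')(o, E) = Add(48, Mul(o, Add(Rational(1, 2), Mul(Rational(-1, 2), E)))) (Function('R')(o, E) = Add(48, Mul(Mul(Add(E, -1), Pow(Add(-4, 2), -1)), o)) = Add(48, Mul(Mul(Add(-1, E), Pow(-2, -1)), o)) = Add(48, Mul(Mul(Add(-1, E), Rational(-1, 2)), o)) = Add(48, Mul(Add(Rational(1, 2), Mul(Rational(-1, 2), E)), o)) = Add(48, Mul(o, Add(Rational(1, 2), Mul(Rational(-1, 2), E)))))
Add(Mul(308, Function('R')(16, 8)), Function('K')(Pow(Add(-5, 1), 2))) = Add(Mul(308, Add(48, Mul(Rational(1, 2), 16), Mul(Rational(-1, 2), 8, 16))), Pow(Add(-5, 1), 2)) = Add(Mul(308, Add(48, 8, -64)), Pow(-4, 2)) = Add(Mul(308, -8), 16) = Add(-2464, 16) = -2448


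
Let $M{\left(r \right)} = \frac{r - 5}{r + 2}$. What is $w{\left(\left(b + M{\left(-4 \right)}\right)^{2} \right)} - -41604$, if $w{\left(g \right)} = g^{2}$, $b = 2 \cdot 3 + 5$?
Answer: $\frac{1589185}{16} \approx 99324.0$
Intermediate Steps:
$M{\left(r \right)} = \frac{-5 + r}{2 + r}$
$b = 11$ ($b = 6 + 5 = 11$)
$w{\left(\left(b + M{\left(-4 \right)}\right)^{2} \right)} - -41604 = \left(\left(11 + \frac{-5 - 4}{2 - 4}\right)^{2}\right)^{2} - -41604 = \left(\left(11 + \frac{1}{-2} \left(-9\right)\right)^{2}\right)^{2} + 41604 = \left(\left(11 - - \frac{9}{2}\right)^{2}\right)^{2} + 41604 = \left(\left(11 + \frac{9}{2}\right)^{2}\right)^{2} + 41604 = \left(\left(\frac{31}{2}\right)^{2}\right)^{2} + 41604 = \left(\frac{961}{4}\right)^{2} + 41604 = \frac{923521}{16} + 41604 = \frac{1589185}{16}$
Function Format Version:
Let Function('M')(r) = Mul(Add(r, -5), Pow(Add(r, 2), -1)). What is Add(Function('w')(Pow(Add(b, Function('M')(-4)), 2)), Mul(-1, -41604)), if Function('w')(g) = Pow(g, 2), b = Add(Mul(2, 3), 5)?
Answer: Rational(1589185, 16) ≈ 99324.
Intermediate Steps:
Function('M')(r) = Mul(Pow(Add(2, r), -1), Add(-5, r)) (Function('M')(r) = Mul(Add(-5, r), Pow(Add(2, r), -1)) = Mul(Pow(Add(2, r), -1), Add(-5, r)))
b = 11 (b = Add(6, 5) = 11)
Add(Function('w')(Pow(Add(b, Function('M')(-4)), 2)), Mul(-1, -41604)) = Add(Pow(Pow(Add(11, Mul(Pow(Add(2, -4), -1), Add(-5, -4))), 2), 2), Mul(-1, -41604)) = Add(Pow(Pow(Add(11, Mul(Pow(-2, -1), -9)), 2), 2), 41604) = Add(Pow(Pow(Add(11, Mul(Rational(-1, 2), -9)), 2), 2), 41604) = Add(Pow(Pow(Add(11, Rational(9, 2)), 2), 2), 41604) = Add(Pow(Pow(Rational(31, 2), 2), 2), 41604) = Add(Pow(Rational(961, 4), 2), 41604) = Add(Rational(923521, 16), 41604) = Rational(1589185, 16)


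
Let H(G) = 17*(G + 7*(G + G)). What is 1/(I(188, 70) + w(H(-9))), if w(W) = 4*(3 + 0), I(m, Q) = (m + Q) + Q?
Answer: 1/340 ≈ 0.0029412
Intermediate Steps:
I(m, Q) = m + 2*Q (I(m, Q) = (Q + m) + Q = m + 2*Q)
H(G) = 255*G (H(G) = 17*(G + 7*(2*G)) = 17*(G + 14*G) = 17*(15*G) = 255*G)
w(W) = 12 (w(W) = 4*3 = 12)
1/(I(188, 70) + w(H(-9))) = 1/((188 + 2*70) + 12) = 1/((188 + 140) + 12) = 1/(328 + 12) = 1/340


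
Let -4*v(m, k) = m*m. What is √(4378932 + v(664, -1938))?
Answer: 2*√1067177 ≈ 2066.1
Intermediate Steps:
v(m, k) = -m²/4 (v(m, k) = -m*m/4 = -m²/4)
√(4378932 + v(664, -1938)) = √(4378932 - ¼*664²) = √(4378932 - ¼*440896) = √(4378932 - 110224) = √4268708 = 2*√1067177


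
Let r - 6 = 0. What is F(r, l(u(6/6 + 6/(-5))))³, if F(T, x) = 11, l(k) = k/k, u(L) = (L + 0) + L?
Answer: 1331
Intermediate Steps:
u(L) = 2*L (u(L) = L + L = 2*L)
r = 6 (r = 6 + 0 = 6)
l(k) = 1
F(r, l(u(6/6 + 6/(-5))))³ = 11³ = 1331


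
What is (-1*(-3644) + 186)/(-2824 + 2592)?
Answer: -1915/116 ≈ -16.509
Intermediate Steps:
(-1*(-3644) + 186)/(-2824 + 2592) = (3644 + 186)/(-232) = 3830*(-1/232) = -1915/116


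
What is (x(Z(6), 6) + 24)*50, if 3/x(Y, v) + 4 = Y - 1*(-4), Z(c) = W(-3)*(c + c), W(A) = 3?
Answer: 7225/6 ≈ 1204.2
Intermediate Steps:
Z(c) = 6*c (Z(c) = 3*(c + c) = 3*(2*c) = 6*c)
x(Y, v) = 3/Y (x(Y, v) = 3/(-4 + (Y - 1*(-4))) = 3/(-4 + (Y + 4)) = 3/(-4 + (4 + Y)) = 3/Y)
(x(Z(6), 6) + 24)*50 = (3/((6*6)) + 24)*50 = (3/36 + 24)*50 = (3*(1/36) + 24)*50 = (1/12 + 24)*50 = (289/12)*50 = 7225/6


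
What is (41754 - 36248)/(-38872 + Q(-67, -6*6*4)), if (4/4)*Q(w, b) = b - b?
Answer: -2753/19436 ≈ -0.14164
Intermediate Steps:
Q(w, b) = 0 (Q(w, b) = b - b = 0)
(41754 - 36248)/(-38872 + Q(-67, -6*6*4)) = (41754 - 36248)/(-38872 + 0) = 5506/(-38872) = 5506*(-1/38872) = -2753/19436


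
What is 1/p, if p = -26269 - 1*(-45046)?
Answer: 1/18777 ≈ 5.3257e-5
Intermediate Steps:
p = 18777 (p = -26269 + 45046 = 18777)
1/p = 1/18777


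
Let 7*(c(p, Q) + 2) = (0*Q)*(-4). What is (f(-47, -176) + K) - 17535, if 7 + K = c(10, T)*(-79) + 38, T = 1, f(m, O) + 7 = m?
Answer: -17400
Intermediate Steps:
f(m, O) = -7 + m
c(p, Q) = -2 (c(p, Q) = -2 + ((0*Q)*(-4))/7 = -2 + (0*(-4))/7 = -2 + (⅐)*0 = -2 + 0 = -2)
K = 189 (K = -7 + (-2*(-79) + 38) = -7 + (158 + 38) = -7 + 196 = 189)
(f(-47, -176) + K) - 17535 = ((-7 - 47) + 189) - 17535 = (-54 + 189) - 17535 = 135 - 17535 = -17400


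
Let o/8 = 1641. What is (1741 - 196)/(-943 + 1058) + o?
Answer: 302253/23 ≈ 13141.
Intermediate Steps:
o = 13128 (o = 8*1641 = 13128)
(1741 - 196)/(-943 + 1058) + o = (1741 - 196)/(-943 + 1058) + 13128 = 1545/115 + 13128 = 1545*(1/115) + 13128 = 309/23 + 13128 = 302253/23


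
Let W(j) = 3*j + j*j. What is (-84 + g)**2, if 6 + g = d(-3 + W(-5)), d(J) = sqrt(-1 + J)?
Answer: (90 - sqrt(6))**2 ≈ 7665.1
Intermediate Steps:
W(j) = j**2 + 3*j (W(j) = 3*j + j**2 = j**2 + 3*j)
g = -6 + sqrt(6) (g = -6 + sqrt(-1 + (-3 - 5*(3 - 5))) = -6 + sqrt(-1 + (-3 - 5*(-2))) = -6 + sqrt(-1 + (-3 + 10)) = -6 + sqrt(-1 + 7) = -6 + sqrt(6) ≈ -3.5505)
(-84 + g)**2 = (-84 + (-6 + sqrt(6)))**2 = (-90 + sqrt(6))**2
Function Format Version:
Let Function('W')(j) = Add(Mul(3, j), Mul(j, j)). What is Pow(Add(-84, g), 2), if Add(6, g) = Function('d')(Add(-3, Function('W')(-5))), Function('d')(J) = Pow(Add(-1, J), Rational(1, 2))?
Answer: Pow(Add(90, Mul(-1, Pow(6, Rational(1, 2)))), 2) ≈ 7665.1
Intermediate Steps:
Function('W')(j) = Add(Pow(j, 2), Mul(3, j)) (Function('W')(j) = Add(Mul(3, j), Pow(j, 2)) = Add(Pow(j, 2), Mul(3, j)))
g = Add(-6, Pow(6, Rational(1, 2))) (g = Add(-6, Pow(Add(-1, Add(-3, Mul(-5, Add(3, -5)))), Rational(1, 2))) = Add(-6, Pow(Add(-1, Add(-3, Mul(-5, -2))), Rational(1, 2))) = Add(-6, Pow(Add(-1, Add(-3, 10)), Rational(1, 2))) = Add(-6, Pow(Add(-1, 7), Rational(1, 2))) = Add(-6, Pow(6, Rational(1, 2))) ≈ -3.5505)
Pow(Add(-84, g), 2) = Pow(Add(-84, Add(-6, Pow(6, Rational(1, 2)))), 2) = Pow(Add(-90, Pow(6, Rational(1, 2))), 2)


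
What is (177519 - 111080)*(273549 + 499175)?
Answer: 51339009836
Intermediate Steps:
(177519 - 111080)*(273549 + 499175) = 66439*772724 = 51339009836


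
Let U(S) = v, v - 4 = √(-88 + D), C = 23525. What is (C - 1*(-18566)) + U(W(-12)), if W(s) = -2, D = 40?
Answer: 42095 + 4*I*√3 ≈ 42095.0 + 6.9282*I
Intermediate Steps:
v = 4 + 4*I*√3 (v = 4 + √(-88 + 40) = 4 + √(-48) = 4 + 4*I*√3 ≈ 4.0 + 6.9282*I)
U(S) = 4 + 4*I*√3
(C - 1*(-18566)) + U(W(-12)) = (23525 - 1*(-18566)) + (4 + 4*I*√3) = (23525 + 18566) + (4 + 4*I*√3) = 42091 + (4 + 4*I*√3) = 42095 + 4*I*√3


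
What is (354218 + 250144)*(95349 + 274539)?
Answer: 223546251456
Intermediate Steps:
(354218 + 250144)*(95349 + 274539) = 604362*369888 = 223546251456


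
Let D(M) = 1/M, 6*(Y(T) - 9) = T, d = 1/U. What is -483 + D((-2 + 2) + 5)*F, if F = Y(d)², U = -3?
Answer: -756539/1620 ≈ -467.00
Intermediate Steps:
d = -⅓ (d = 1/(-3) = -⅓ ≈ -0.33333)
Y(T) = 9 + T/6
F = 25921/324 (F = (9 + (⅙)*(-⅓))² = (9 - 1/18)² = (161/18)² = 25921/324 ≈ 80.003)
-483 + D((-2 + 2) + 5)*F = -483 + (25921/324)/((-2 + 2) + 5) = -483 + (25921/324)/(0 + 5) = -483 + (25921/324)/5 = -483 + (⅕)*(25921/324) = -483 + 25921/1620 = -756539/1620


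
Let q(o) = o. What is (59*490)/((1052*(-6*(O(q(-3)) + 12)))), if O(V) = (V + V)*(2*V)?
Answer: -14455/151488 ≈ -0.095420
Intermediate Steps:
O(V) = 4*V**2 (O(V) = (2*V)*(2*V) = 4*V**2)
(59*490)/((1052*(-6*(O(q(-3)) + 12)))) = (59*490)/((1052*(-6*(4*(-3)**2 + 12)))) = 28910/((1052*(-6*(4*9 + 12)))) = 28910/((1052*(-6*(36 + 12)))) = 28910/((1052*(-6*48))) = 28910/((1052*(-288))) = 28910/(-302976) = 28910*(-1/302976) = -14455/151488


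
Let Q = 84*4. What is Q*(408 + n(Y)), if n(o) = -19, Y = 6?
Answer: 130704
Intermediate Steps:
Q = 336
Q*(408 + n(Y)) = 336*(408 - 19) = 336*389 = 130704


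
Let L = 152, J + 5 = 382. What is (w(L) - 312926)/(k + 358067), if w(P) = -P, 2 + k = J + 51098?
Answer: -156539/204770 ≈ -0.76446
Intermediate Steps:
J = 377 (J = -5 + 382 = 377)
k = 51473 (k = -2 + (377 + 51098) = -2 + 51475 = 51473)
(w(L) - 312926)/(k + 358067) = (-1*152 - 312926)/(51473 + 358067) = (-152 - 312926)/409540 = -313078*1/409540 = -156539/204770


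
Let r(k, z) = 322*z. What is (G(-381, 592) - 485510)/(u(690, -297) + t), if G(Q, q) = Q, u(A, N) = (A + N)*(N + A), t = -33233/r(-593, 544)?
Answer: -85112554688/27054489199 ≈ -3.1460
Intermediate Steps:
t = -33233/175168 (t = -33233/(322*544) = -33233/175168 ≈ -0.18972)
u(A, N) = (A + N)² (u(A, N) = (A + N)*(A + N) = (A + N)²)
(G(-381, 592) - 485510)/(u(690, -297) + t) = (-381 - 485510)/((690 - 297)² - 33233/175168) = -485891/(393² - 33233/175168) = -485891/(154449 - 33233/175168) = -485891/27054489199/175168 = -485891*175168/27054489199 = -85112554688/27054489199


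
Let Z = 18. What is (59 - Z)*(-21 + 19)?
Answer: -82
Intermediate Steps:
(59 - Z)*(-21 + 19) = (59 - 1*18)*(-21 + 19) = (59 - 18)*(-2) = 41*(-2) = -82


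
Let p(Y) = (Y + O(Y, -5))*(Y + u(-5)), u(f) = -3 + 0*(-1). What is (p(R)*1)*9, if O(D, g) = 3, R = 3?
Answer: 0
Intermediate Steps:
u(f) = -3 (u(f) = -3 + 0 = -3)
p(Y) = (-3 + Y)*(3 + Y) (p(Y) = (Y + 3)*(Y - 3) = (3 + Y)*(-3 + Y) = (-3 + Y)*(3 + Y))
(p(R)*1)*9 = ((-9 + 3²)*1)*9 = ((-9 + 9)*1)*9 = (0*1)*9 = 0*9 = 0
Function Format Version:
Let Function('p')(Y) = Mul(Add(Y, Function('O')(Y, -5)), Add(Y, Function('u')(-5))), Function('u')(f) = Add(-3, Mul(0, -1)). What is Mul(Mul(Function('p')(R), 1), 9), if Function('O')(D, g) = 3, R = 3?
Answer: 0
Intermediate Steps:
Function('u')(f) = -3 (Function('u')(f) = Add(-3, 0) = -3)
Function('p')(Y) = Mul(Add(-3, Y), Add(3, Y)) (Function('p')(Y) = Mul(Add(Y, 3), Add(Y, -3)) = Mul(Add(3, Y), Add(-3, Y)) = Mul(Add(-3, Y), Add(3, Y)))
Mul(Mul(Function('p')(R), 1), 9) = Mul(Mul(Add(-9, Pow(3, 2)), 1), 9) = Mul(Mul(Add(-9, 9), 1), 9) = Mul(Mul(0, 1), 9) = Mul(0, 9) = 0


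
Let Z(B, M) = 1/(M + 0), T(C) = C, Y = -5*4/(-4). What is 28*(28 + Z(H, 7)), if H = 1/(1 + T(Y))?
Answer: 788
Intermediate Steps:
Y = 5 (Y = -20*(-¼) = 5)
H = ⅙ (H = 1/(1 + 5) = 1/6 = ⅙ ≈ 0.16667)
Z(B, M) = 1/M
28*(28 + Z(H, 7)) = 28*(28 + 1/7) = 28*(28 + ⅐) = 28*(197/7) = 788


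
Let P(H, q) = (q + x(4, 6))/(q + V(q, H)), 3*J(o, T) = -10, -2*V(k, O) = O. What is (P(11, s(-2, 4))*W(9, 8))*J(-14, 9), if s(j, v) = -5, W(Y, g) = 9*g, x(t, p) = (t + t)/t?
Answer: -480/7 ≈ -68.571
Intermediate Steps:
V(k, O) = -O/2
J(o, T) = -10/3 (J(o, T) = (⅓)*(-10) = -10/3)
x(t, p) = 2 (x(t, p) = (2*t)/t = 2)
P(H, q) = (2 + q)/(q - H/2) (P(H, q) = (q + 2)/(q - H/2) = (2 + q)/(q - H/2))
(P(11, s(-2, 4))*W(9, 8))*J(-14, 9) = ((2*(2 - 5)/(-1*11 + 2*(-5)))*(9*8))*(-10/3) = ((2*(-3)/(-11 - 10))*72)*(-10/3) = ((2*(-3)/(-21))*72)*(-10/3) = ((2*(-1/21)*(-3))*72)*(-10/3) = ((2/7)*72)*(-10/3) = (144/7)*(-10/3) = -480/7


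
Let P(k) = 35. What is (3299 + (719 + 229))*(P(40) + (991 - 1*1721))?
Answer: -2951665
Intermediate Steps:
(3299 + (719 + 229))*(P(40) + (991 - 1*1721)) = (3299 + (719 + 229))*(35 + (991 - 1*1721)) = (3299 + 948)*(35 + (991 - 1721)) = 4247*(35 - 730) = 4247*(-695) = -2951665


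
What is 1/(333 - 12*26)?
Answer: 1/21 ≈ 0.047619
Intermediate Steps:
1/(333 - 12*26) = 1/(333 - 312) = 1/21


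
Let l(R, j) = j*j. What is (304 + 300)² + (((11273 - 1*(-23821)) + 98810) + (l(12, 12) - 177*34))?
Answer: 492846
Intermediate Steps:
l(R, j) = j²
(304 + 300)² + (((11273 - 1*(-23821)) + 98810) + (l(12, 12) - 177*34)) = (304 + 300)² + (((11273 - 1*(-23821)) + 98810) + (12² - 177*34)) = 604² + (((11273 + 23821) + 98810) + (144 - 6018)) = 364816 + ((35094 + 98810) - 5874) = 364816 + (133904 - 5874) = 364816 + 128030 = 492846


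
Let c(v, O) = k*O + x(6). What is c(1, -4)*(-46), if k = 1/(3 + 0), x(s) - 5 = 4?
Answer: -1058/3 ≈ -352.67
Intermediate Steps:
x(s) = 9 (x(s) = 5 + 4 = 9)
k = ⅓ (k = 1/3 = ⅓ ≈ 0.33333)
c(v, O) = 9 + O/3 (c(v, O) = O/3 + 9 = 9 + O/3)
c(1, -4)*(-46) = (9 + (⅓)*(-4))*(-46) = (9 - 4/3)*(-46) = (23/3)*(-46) = -1058/3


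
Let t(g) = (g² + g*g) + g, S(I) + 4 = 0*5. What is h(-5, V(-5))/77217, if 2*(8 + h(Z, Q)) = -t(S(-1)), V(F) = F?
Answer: -22/77217 ≈ -0.00028491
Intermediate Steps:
S(I) = -4 (S(I) = -4 + 0*5 = -4 + 0 = -4)
t(g) = g + 2*g² (t(g) = (g² + g²) + g = 2*g² + g = g + 2*g²)
h(Z, Q) = -22 (h(Z, Q) = -8 + (-(-4)*(1 + 2*(-4)))/2 = -8 + (-(-4)*(1 - 8))/2 = -8 + (-(-4)*(-7))/2 = -8 + (-1*28)/2 = -8 + (½)*(-28) = -8 - 14 = -22)
h(-5, V(-5))/77217 = -22/77217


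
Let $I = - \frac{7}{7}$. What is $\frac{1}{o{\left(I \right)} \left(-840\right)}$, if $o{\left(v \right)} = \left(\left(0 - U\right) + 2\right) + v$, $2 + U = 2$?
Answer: $- \frac{1}{840} \approx -0.0011905$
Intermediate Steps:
$U = 0$ ($U = -2 + 2 = 0$)
$I = -1$ ($I = \left(-7\right) \frac{1}{7} = -1$)
$o{\left(v \right)} = 2 + v$ ($o{\left(v \right)} = \left(\left(0 - 0\right) + 2\right) + v = \left(\left(0 + 0\right) + 2\right) + v = \left(0 + 2\right) + v = 2 + v$)
$\frac{1}{o{\left(I \right)} \left(-840\right)} = \frac{1}{\left(2 - 1\right) \left(-840\right)} = \frac{1}{1 \left(-840\right)} = \frac{1}{-840} = - \frac{1}{840}$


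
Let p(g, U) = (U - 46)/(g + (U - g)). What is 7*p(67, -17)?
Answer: 441/17 ≈ 25.941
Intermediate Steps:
p(g, U) = (-46 + U)/U
7*p(67, -17) = 7*((-46 - 17)/(-17)) = 7*(-1/17*(-63)) = 7*(63/17) = 441/17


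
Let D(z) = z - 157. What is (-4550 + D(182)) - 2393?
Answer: -6918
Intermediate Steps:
D(z) = -157 + z
(-4550 + D(182)) - 2393 = (-4550 + (-157 + 182)) - 2393 = (-4550 + 25) - 2393 = -4525 - 2393 = -6918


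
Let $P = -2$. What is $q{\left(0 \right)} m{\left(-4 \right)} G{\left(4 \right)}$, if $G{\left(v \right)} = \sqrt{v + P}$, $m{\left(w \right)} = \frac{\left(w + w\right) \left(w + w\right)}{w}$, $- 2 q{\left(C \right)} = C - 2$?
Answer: $- 16 \sqrt{2} \approx -22.627$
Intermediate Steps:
$q{\left(C \right)} = 1 - \frac{C}{2}$ ($q{\left(C \right)} = - \frac{C - 2}{2} = - \frac{-2 + C}{2} = 1 - \frac{C}{2}$)
$m{\left(w \right)} = 4 w$ ($m{\left(w \right)} = \frac{2 w 2 w}{w} = \frac{4 w^{2}}{w} = 4 w$)
$G{\left(v \right)} = \sqrt{-2 + v}$ ($G{\left(v \right)} = \sqrt{v - 2} = \sqrt{-2 + v}$)
$q{\left(0 \right)} m{\left(-4 \right)} G{\left(4 \right)} = \left(1 - 0\right) 4 \left(-4\right) \sqrt{-2 + 4} = \left(1 + 0\right) \left(-16\right) \sqrt{2} = 1 \left(-16\right) \sqrt{2} = - 16 \sqrt{2}$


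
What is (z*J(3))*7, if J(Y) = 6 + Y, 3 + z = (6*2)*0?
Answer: -189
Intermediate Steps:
z = -3 (z = -3 + (6*2)*0 = -3 + 12*0 = -3 + 0 = -3)
(z*J(3))*7 = -3*(6 + 3)*7 = -3*9*7 = -27*7 = -189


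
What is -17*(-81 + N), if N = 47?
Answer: 578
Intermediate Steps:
-17*(-81 + N) = -17*(-81 + 47) = -17*(-34) = 578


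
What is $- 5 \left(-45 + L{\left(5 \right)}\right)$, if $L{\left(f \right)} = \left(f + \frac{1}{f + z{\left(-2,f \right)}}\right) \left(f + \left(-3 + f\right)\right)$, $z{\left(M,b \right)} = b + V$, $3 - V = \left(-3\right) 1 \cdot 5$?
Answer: $\frac{195}{4} \approx 48.75$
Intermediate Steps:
$V = 18$ ($V = 3 - \left(-3\right) 1 \cdot 5 = 3 - \left(-3\right) 5 = 3 - -15 = 3 + 15 = 18$)
$z{\left(M,b \right)} = 18 + b$ ($z{\left(M,b \right)} = b + 18 = 18 + b$)
$L{\left(f \right)} = \left(-3 + 2 f\right) \left(f + \frac{1}{18 + 2 f}\right)$ ($L{\left(f \right)} = \left(f + \frac{1}{f + \left(18 + f\right)}\right) \left(f + \left(-3 + f\right)\right) = \left(f + \frac{1}{18 + 2 f}\right) \left(-3 + 2 f\right) = \left(-3 + 2 f\right) \left(f + \frac{1}{18 + 2 f}\right)$)
$- 5 \left(-45 + L{\left(5 \right)}\right) = - 5 \left(-45 + \frac{-3 - 260 + 4 \cdot 5^{3} + 30 \cdot 5^{2}}{2 \left(9 + 5\right)}\right) = - 5 \left(-45 + \frac{-3 - 260 + 4 \cdot 125 + 30 \cdot 25}{2 \cdot 14}\right) = - 5 \left(-45 + \frac{1}{2} \cdot \frac{1}{14} \left(-3 - 260 + 500 + 750\right)\right) = - 5 \left(-45 + \frac{1}{2} \cdot \frac{1}{14} \cdot 987\right) = - 5 \left(-45 + \frac{141}{4}\right) = \left(-5\right) \left(- \frac{39}{4}\right) = \frac{195}{4}$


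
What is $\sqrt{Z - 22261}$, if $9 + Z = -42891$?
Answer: $i \sqrt{65161} \approx 255.27 i$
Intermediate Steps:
$Z = -42900$ ($Z = -9 - 42891 = -42900$)
$\sqrt{Z - 22261} = \sqrt{-42900 - 22261} = \sqrt{-65161} = i \sqrt{65161}$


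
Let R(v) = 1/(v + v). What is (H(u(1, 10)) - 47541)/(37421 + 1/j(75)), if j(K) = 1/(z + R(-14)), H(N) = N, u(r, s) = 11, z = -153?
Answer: -1330840/1043503 ≈ -1.2754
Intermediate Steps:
R(v) = 1/(2*v)
j(K) = -28/4285 (j(K) = 1/(-153 + (1/2)/(-14)) = 1/(-153 + (1/2)*(-1/14)) = 1/(-153 - 1/28) = 1/(-4285/28) = -28/4285)
(H(u(1, 10)) - 47541)/(37421 + 1/j(75)) = (11 - 47541)/(37421 + 1/(-28/4285)) = -47530/(37421 - 4285/28) = -47530/1043503/28 = -47530*28/1043503 = -1330840/1043503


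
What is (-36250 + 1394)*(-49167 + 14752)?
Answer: 1199569240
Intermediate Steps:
(-36250 + 1394)*(-49167 + 14752) = -34856*(-34415) = 1199569240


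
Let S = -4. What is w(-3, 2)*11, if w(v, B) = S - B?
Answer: -66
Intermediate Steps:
w(v, B) = -4 - B
w(-3, 2)*11 = (-4 - 1*2)*11 = (-4 - 2)*11 = -6*11 = -66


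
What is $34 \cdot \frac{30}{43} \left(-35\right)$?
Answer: $- \frac{35700}{43} \approx -830.23$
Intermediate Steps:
$34 \cdot \frac{30}{43} \left(-35\right) = \frac{1020}{43} \left(-35\right) = - \frac{35700}{43}$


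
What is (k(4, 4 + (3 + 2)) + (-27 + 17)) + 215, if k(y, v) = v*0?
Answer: 205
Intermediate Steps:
k(y, v) = 0
(k(4, 4 + (3 + 2)) + (-27 + 17)) + 215 = (0 + (-27 + 17)) + 215 = (0 - 10) + 215 = -10 + 215 = 205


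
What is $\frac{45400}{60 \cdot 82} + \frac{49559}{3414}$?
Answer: $\frac{3323549}{139974} \approx 23.744$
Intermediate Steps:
$\frac{45400}{60 \cdot 82} + \frac{49559}{3414} = \frac{45400}{4920} + 49559 \cdot \frac{1}{3414} = 45400 \cdot \frac{1}{4920} + \frac{49559}{3414} = \frac{1135}{123} + \frac{49559}{3414} = \frac{3323549}{139974}$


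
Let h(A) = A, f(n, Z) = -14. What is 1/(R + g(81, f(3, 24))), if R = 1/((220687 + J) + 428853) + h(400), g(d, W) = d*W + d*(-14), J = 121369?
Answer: -770909/1440058011 ≈ -0.00053533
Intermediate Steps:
g(d, W) = -14*d + W*d (g(d, W) = W*d - 14*d = -14*d + W*d)
R = 308363601/770909 (R = 1/((220687 + 121369) + 428853) + 400 = 1/(342056 + 428853) + 400 = 1/770909 + 400 = 308363601/770909 ≈ 400.00)
1/(R + g(81, f(3, 24))) = 1/(308363601/770909 + 81*(-14 - 14)) = 1/(308363601/770909 + 81*(-28)) = 1/(308363601/770909 - 2268) = 1/(-1440058011/770909) = -770909/1440058011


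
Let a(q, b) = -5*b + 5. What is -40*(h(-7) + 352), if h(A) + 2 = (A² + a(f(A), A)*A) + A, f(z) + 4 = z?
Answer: -4480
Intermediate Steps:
f(z) = -4 + z
a(q, b) = 5 - 5*b
h(A) = -2 + A + A² + A*(5 - 5*A) (h(A) = -2 + ((A² + (5 - 5*A)*A) + A) = -2 + ((A² + A*(5 - 5*A)) + A) = -2 + (A + A² + A*(5 - 5*A)) = -2 + A + A² + A*(5 - 5*A))
-40*(h(-7) + 352) = -40*((-2 - 4*(-7)² + 6*(-7)) + 352) = -40*((-2 - 4*49 - 42) + 352) = -40*((-2 - 196 - 42) + 352) = -40*(-240 + 352) = -40*112 = -4480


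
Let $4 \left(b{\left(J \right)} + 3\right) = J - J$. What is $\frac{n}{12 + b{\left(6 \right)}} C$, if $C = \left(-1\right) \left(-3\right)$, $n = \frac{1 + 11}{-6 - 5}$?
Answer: $- \frac{4}{11} \approx -0.36364$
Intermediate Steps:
$b{\left(J \right)} = -3$ ($b{\left(J \right)} = -3 + \frac{J - J}{4} = -3 + \frac{1}{4} \cdot 0 = -3 + 0 = -3$)
$n = - \frac{12}{11}$ ($n = \frac{12}{-11} = 12 \left(- \frac{1}{11}\right) = - \frac{12}{11} \approx -1.0909$)
$C = 3$
$\frac{n}{12 + b{\left(6 \right)}} C = \frac{1}{12 - 3} \left(- \frac{12}{11}\right) 3 = \frac{1}{9} \left(- \frac{12}{11}\right) 3 = \left(- \frac{4}{33}\right) 3 = - \frac{4}{11}$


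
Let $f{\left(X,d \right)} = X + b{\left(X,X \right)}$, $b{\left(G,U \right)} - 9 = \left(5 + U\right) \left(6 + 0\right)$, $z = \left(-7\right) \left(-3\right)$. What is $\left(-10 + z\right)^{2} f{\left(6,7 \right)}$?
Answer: $9801$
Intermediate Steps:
$z = 21$
$b{\left(G,U \right)} = 39 + 6 U$ ($b{\left(G,U \right)} = 9 + \left(5 + U\right) \left(6 + 0\right) = 9 + \left(5 + U\right) 6 = 9 + \left(30 + 6 U\right) = 39 + 6 U$)
$f{\left(X,d \right)} = 39 + 7 X$ ($f{\left(X,d \right)} = X + \left(39 + 6 X\right) = 39 + 7 X$)
$\left(-10 + z\right)^{2} f{\left(6,7 \right)} = \left(-10 + 21\right)^{2} \left(39 + 7 \cdot 6\right) = 11^{2} \left(39 + 42\right) = 121 \cdot 81 = 9801$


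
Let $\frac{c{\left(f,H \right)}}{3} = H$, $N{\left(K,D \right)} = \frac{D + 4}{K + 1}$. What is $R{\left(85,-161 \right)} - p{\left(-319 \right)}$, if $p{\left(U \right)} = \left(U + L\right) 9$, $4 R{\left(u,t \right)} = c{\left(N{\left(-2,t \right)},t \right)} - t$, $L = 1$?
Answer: $\frac{5563}{2} \approx 2781.5$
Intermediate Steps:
$N{\left(K,D \right)} = \frac{4 + D}{1 + K}$
$c{\left(f,H \right)} = 3 H$
$R{\left(u,t \right)} = \frac{t}{2}$ ($R{\left(u,t \right)} = \frac{3 t - t}{4} = \frac{2 t}{4} = \frac{t}{2}$)
$p{\left(U \right)} = 9 + 9 U$ ($p{\left(U \right)} = \left(U + 1\right) 9 = \left(1 + U\right) 9 = 9 + 9 U$)
$R{\left(85,-161 \right)} - p{\left(-319 \right)} = \frac{1}{2} \left(-161\right) - \left(9 + 9 \left(-319\right)\right) = - \frac{161}{2} - \left(9 - 2871\right) = - \frac{161}{2} - -2862 = - \frac{161}{2} + 2862 = \frac{5563}{2}$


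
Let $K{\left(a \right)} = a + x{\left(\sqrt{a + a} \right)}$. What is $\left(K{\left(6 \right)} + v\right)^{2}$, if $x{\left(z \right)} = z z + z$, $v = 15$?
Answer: $1101 + 132 \sqrt{3} \approx 1329.6$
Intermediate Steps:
$x{\left(z \right)} = z + z^{2}$ ($x{\left(z \right)} = z^{2} + z = z + z^{2}$)
$K{\left(a \right)} = a + \sqrt{2} \sqrt{a} \left(1 + \sqrt{2} \sqrt{a}\right)$ ($K{\left(a \right)} = a + \sqrt{a + a} \left(1 + \sqrt{a + a}\right) = a + \sqrt{2 a} \left(1 + \sqrt{2 a}\right) = a + \sqrt{2} \sqrt{a} \left(1 + \sqrt{2} \sqrt{a}\right)$)
$\left(K{\left(6 \right)} + v\right)^{2} = \left(\left(3 \cdot 6 + \sqrt{2} \sqrt{6}\right) + 15\right)^{2} = \left(\left(18 + 2 \sqrt{3}\right) + 15\right)^{2} = \left(33 + 2 \sqrt{3}\right)^{2}$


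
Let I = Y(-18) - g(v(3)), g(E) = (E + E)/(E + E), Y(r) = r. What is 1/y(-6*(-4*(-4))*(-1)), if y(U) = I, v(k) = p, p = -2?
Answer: -1/19 ≈ -0.052632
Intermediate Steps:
v(k) = -2
g(E) = 1 (g(E) = (2*E)/((2*E)) = (2*E)*(1/(2*E)) = 1)
I = -19 (I = -18 - 1*1 = -18 - 1 = -19)
y(U) = -19
1/y(-6*(-4*(-4))*(-1)) = 1/(-19) = -1/19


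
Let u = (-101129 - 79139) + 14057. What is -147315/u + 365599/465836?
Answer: 129391205729/77427067396 ≈ 1.6711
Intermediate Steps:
u = -166211 (u = -180268 + 14057 = -166211)
-147315/u + 365599/465836 = -147315/(-166211) + 365599/465836 = -147315*(-1/166211) + 365599*(1/465836) = 147315/166211 + 365599/465836 = 129391205729/77427067396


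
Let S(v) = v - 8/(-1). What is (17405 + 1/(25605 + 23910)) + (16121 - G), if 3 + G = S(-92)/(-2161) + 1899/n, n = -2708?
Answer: 9715594738571273/289761185820 ≈ 33530.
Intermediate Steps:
S(v) = 8 + v (S(v) = v - 8*(-1) = v - 2*(-4) = v + 8 = 8 + v)
G = -21432231/5851988 (G = -3 + ((8 - 92)/(-2161) + 1899/(-2708)) = -3 + (-84*(-1/2161) + 1899*(-1/2708)) = -3 + (84/2161 - 1899/2708) = -3 - 3876267/5851988 = -21432231/5851988 ≈ -3.6624)
(17405 + 1/(25605 + 23910)) + (16121 - G) = (17405 + 1/(25605 + 23910)) + (16121 - 1*(-21432231/5851988)) = (17405 + 1/49515) + (16121 + 21432231/5851988) = (17405 + 1/49515) + 94361330779/5851988 = 861808576/49515 + 94361330779/5851988 = 9715594738571273/289761185820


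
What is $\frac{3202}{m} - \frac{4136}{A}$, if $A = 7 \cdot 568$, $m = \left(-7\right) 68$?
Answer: $- \frac{131249}{16898} \approx -7.7671$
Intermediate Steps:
$m = -476$
$A = 3976$
$\frac{3202}{m} - \frac{4136}{A} = \frac{3202}{-476} - \frac{4136}{3976} = 3202 \left(- \frac{1}{476}\right) - \frac{517}{497} = - \frac{1601}{238} - \frac{517}{497} = - \frac{131249}{16898}$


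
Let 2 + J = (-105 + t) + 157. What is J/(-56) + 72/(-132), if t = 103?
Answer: -2019/616 ≈ -3.2776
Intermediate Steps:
J = 153 (J = -2 + ((-105 + 103) + 157) = -2 + (-2 + 157) = -2 + 155 = 153)
J/(-56) + 72/(-132) = 153/(-56) + 72/(-132) = 153*(-1/56) + 72*(-1/132) = -153/56 - 6/11 = -2019/616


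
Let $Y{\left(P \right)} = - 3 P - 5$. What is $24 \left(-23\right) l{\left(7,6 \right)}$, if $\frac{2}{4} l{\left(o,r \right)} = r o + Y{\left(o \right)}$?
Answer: $-17664$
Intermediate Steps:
$Y{\left(P \right)} = -5 - 3 P$
$l{\left(o,r \right)} = -10 - 6 o + 2 o r$ ($l{\left(o,r \right)} = 2 \left(r o - \left(5 + 3 o\right)\right) = 2 \left(o r - \left(5 + 3 o\right)\right) = 2 \left(-5 - 3 o + o r\right) = -10 - 6 o + 2 o r$)
$24 \left(-23\right) l{\left(7,6 \right)} = 24 \left(-23\right) \left(-10 - 42 + 2 \cdot 7 \cdot 6\right) = - 552 \left(-10 - 42 + 84\right) = \left(-552\right) 32 = -17664$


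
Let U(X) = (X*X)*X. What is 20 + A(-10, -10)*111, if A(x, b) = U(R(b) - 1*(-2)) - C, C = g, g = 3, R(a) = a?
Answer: -57145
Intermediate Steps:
U(X) = X**3 (U(X) = X**2*X = X**3)
C = 3
A(x, b) = -3 + (2 + b)**3 (A(x, b) = (b - 1*(-2))**3 - 1*3 = (b + 2)**3 - 3 = (2 + b)**3 - 3 = -3 + (2 + b)**3)
20 + A(-10, -10)*111 = 20 + (-3 + (2 - 10)**3)*111 = 20 + (-3 + (-8)**3)*111 = 20 + (-3 - 512)*111 = 20 - 515*111 = 20 - 57165 = -57145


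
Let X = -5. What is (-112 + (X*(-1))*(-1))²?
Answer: 13689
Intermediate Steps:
(-112 + (X*(-1))*(-1))² = (-112 - 5*(-1)*(-1))² = (-112 + 5*(-1))² = (-112 - 5)² = (-117)² = 13689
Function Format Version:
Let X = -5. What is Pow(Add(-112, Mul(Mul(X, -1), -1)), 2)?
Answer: 13689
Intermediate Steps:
Pow(Add(-112, Mul(Mul(X, -1), -1)), 2) = Pow(Add(-112, Mul(Mul(-5, -1), -1)), 2) = Pow(Add(-112, Mul(5, -1)), 2) = Pow(Add(-112, -5), 2) = Pow(-117, 2) = 13689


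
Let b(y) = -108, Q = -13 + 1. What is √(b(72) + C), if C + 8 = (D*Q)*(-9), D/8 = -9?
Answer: 2*I*√1973 ≈ 88.837*I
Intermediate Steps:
Q = -12
D = -72 (D = 8*(-9) = -72)
C = -7784 (C = -8 - 72*(-12)*(-9) = -8 + 864*(-9) = -8 - 7776 = -7784)
√(b(72) + C) = √(-108 - 7784) = √(-7892) = 2*I*√1973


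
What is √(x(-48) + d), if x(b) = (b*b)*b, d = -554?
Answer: I*√111146 ≈ 333.39*I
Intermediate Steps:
x(b) = b³ (x(b) = b²*b = b³)
√(x(-48) + d) = √((-48)³ - 554) = √(-110592 - 554) = √(-111146) = I*√111146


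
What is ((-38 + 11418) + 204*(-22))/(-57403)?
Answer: -6892/57403 ≈ -0.12006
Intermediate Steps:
((-38 + 11418) + 204*(-22))/(-57403) = (11380 - 4488)*(-1/57403) = 6892*(-1/57403) = -6892/57403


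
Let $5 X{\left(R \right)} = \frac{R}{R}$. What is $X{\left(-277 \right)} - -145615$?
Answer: $\frac{728076}{5} \approx 1.4562 \cdot 10^{5}$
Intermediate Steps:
$X{\left(R \right)} = \frac{1}{5}$ ($X{\left(R \right)} = \frac{R \frac{1}{R}}{5} = \frac{1}{5} \cdot 1 = \frac{1}{5}$)
$X{\left(-277 \right)} - -145615 = \frac{1}{5} - -145615 = \frac{1}{5} + 145615 = \frac{728076}{5}$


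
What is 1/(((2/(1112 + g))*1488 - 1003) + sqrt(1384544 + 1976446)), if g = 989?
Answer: 4421191027/10407893296061 + 4414201*sqrt(3360990)/10407893296061 ≈ 0.0012023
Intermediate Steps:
1/(((2/(1112 + g))*1488 - 1003) + sqrt(1384544 + 1976446)) = 1/(((2/(1112 + 989))*1488 - 1003) + sqrt(1384544 + 1976446)) = 1/(((2/2101)*1488 - 1003) + sqrt(3360990)) = 1/((2976/2101 - 1003) + sqrt(3360990)) = 1/(-2104327/2101 + sqrt(3360990))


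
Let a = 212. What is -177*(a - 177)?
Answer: -6195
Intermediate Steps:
-177*(a - 177) = -177*(212 - 177) = -177*35 = -6195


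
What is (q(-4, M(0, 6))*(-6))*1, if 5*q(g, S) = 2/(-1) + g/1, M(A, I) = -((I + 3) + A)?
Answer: 36/5 ≈ 7.2000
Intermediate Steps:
M(A, I) = -3 - A - I (M(A, I) = -((3 + I) + A) = -(3 + A + I) = -3 - A - I)
q(g, S) = -⅖ + g/5 (q(g, S) = (2/(-1) + g/1)/5 = (2*(-1) + g*1)/5 = (-2 + g)/5 = -⅖ + g/5)
(q(-4, M(0, 6))*(-6))*1 = ((-⅖ + (⅕)*(-4))*(-6))*1 = ((-⅖ - ⅘)*(-6))*1 = -6/5*(-6)*1 = (36/5)*1 = 36/5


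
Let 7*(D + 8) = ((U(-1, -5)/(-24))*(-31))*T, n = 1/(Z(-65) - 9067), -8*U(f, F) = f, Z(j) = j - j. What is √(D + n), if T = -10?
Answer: I*√19097916922686/1523256 ≈ 2.8689*I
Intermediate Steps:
Z(j) = 0
U(f, F) = -f/8
n = -1/9067 (n = 1/(0 - 9067) = 1/(-9067) = -1/9067 ≈ -0.00011029)
D = -5531/672 (D = -8 + (((-⅛*(-1)/(-24))*(-31))*(-10))/7 = -8 + ((((⅛)*(-1/24))*(-31))*(-10))/7 = -8 + (-1/192*(-31)*(-10))/7 = -8 + ((31/192)*(-10))/7 = -8 + (⅐)*(-155/96) = -8 - 155/672 = -5531/672 ≈ -8.2307)
√(D + n) = √(-5531/672 - 1/9067) = √(-50150249/6093024) = I*√19097916922686/1523256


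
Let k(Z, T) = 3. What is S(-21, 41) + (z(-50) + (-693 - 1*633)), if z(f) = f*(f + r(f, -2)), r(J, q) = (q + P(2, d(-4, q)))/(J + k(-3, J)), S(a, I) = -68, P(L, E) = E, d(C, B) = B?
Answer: 51782/47 ≈ 1101.7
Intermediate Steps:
r(J, q) = 2*q/(3 + J) (r(J, q) = (q + q)/(J + 3) = (2*q)/(3 + J) = 2*q/(3 + J))
z(f) = f*(f - 4/(3 + f)) (z(f) = f*(f + 2*(-2)/(3 + f)) = f*(f - 4/(3 + f)))
S(-21, 41) + (z(-50) + (-693 - 1*633)) = -68 + (-50*(-4 - 50*(3 - 50))/(3 - 50) + (-693 - 1*633)) = -68 + (-50*(-4 - 50*(-47))/(-47) + (-693 - 633)) = -68 + (-50*(-1/47)*(-4 + 2350) - 1326) = -68 + (-50*(-1/47)*2346 - 1326) = -68 + (117300/47 - 1326) = -68 + 54978/47 = 51782/47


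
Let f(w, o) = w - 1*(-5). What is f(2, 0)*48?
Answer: 336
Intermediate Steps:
f(w, o) = 5 + w (f(w, o) = w + 5 = 5 + w)
f(2, 0)*48 = (5 + 2)*48 = 7*48 = 336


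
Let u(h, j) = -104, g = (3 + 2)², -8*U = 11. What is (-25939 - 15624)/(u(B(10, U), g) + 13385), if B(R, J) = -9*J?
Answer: -41563/13281 ≈ -3.1295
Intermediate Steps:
U = -11/8 (U = -⅛*11 = -11/8 ≈ -1.3750)
g = 25 (g = 5² = 25)
(-25939 - 15624)/(u(B(10, U), g) + 13385) = (-25939 - 15624)/(-104 + 13385) = -41563/13281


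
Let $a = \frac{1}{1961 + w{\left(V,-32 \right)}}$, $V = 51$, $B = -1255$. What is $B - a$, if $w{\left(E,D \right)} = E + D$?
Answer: $- \frac{2484901}{1980} \approx -1255.0$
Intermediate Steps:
$w{\left(E,D \right)} = D + E$
$a = \frac{1}{1980}$ ($a = \frac{1}{1961 + \left(-32 + 51\right)} = \frac{1}{1961 + 19} = \frac{1}{1980} \approx 0.00050505$)
$B - a = -1255 - \frac{1}{1980} = - \frac{2484901}{1980}$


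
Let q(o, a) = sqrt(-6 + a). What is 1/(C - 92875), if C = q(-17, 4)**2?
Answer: -1/92877 ≈ -1.0767e-5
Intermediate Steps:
C = -2 (C = (sqrt(-6 + 4))**2 = (sqrt(-2))**2 = (I*sqrt(2))**2 = -2)
1/(C - 92875) = 1/(-2 - 92875) = 1/(-92877) = -1/92877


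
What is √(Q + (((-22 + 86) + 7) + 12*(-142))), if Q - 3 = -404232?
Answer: I*√405862 ≈ 637.07*I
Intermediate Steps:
Q = -404229 (Q = 3 - 404232 = -404229)
√(Q + (((-22 + 86) + 7) + 12*(-142))) = √(-404229 + (((-22 + 86) + 7) + 12*(-142))) = √(-404229 + ((64 + 7) - 1704)) = √(-404229 + (71 - 1704)) = √(-404229 - 1633) = √(-405862) = I*√405862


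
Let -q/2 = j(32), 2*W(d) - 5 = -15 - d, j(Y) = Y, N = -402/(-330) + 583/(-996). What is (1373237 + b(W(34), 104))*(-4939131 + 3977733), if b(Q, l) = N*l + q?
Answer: -6026845616238882/4565 ≈ -1.3202e+12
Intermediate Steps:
N = 34667/54780 (N = -402*(-1/330) + 583*(-1/996) = 67/55 - 583/996 = 34667/54780 ≈ 0.63284)
W(d) = -5 - d/2 (W(d) = 5/2 + (-15 - d)/2 = 5/2 + (-15/2 - d/2) = -5 - d/2)
q = -64 (q = -2*32 = -64)
b(Q, l) = -64 + 34667*l/54780 (b(Q, l) = 34667*l/54780 - 64 = -64 + 34667*l/54780)
(1373237 + b(W(34), 104))*(-4939131 + 3977733) = (1373237 + (-64 + (34667/54780)*104))*(-4939131 + 3977733) = (1373237 + (-64 + 901342/13695))*(-961398) = (1373237 + 24862/13695)*(-961398) = (18806505577/13695)*(-961398) = -6026845616238882/4565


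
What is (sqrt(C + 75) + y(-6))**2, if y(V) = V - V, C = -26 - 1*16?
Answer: 33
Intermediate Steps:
C = -42 (C = -26 - 16 = -42)
y(V) = 0
(sqrt(C + 75) + y(-6))**2 = (sqrt(-42 + 75) + 0)**2 = (sqrt(33) + 0)**2 = (sqrt(33))**2 = 33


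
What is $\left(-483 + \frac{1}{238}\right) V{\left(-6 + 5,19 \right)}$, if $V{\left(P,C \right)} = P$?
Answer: $\frac{114953}{238} \approx 483.0$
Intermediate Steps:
$\left(-483 + \frac{1}{238}\right) V{\left(-6 + 5,19 \right)} = \left(-483 + \frac{1}{238}\right) \left(-6 + 5\right) = \left(-483 + \frac{1}{238}\right) \left(-1\right) = \left(- \frac{114953}{238}\right) \left(-1\right) = \frac{114953}{238}$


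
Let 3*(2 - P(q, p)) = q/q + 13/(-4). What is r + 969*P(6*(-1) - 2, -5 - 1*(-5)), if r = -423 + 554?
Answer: 11183/4 ≈ 2795.8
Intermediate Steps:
r = 131
P(q, p) = 11/4 (P(q, p) = 2 - (q/q + 13/(-4))/3 = 2 - (1 + 13*(-¼))/3 = 2 - (1 - 13/4)/3 = 2 - ⅓*(-9/4) = 2 + ¾ = 11/4)
r + 969*P(6*(-1) - 2, -5 - 1*(-5)) = 131 + 969*(11/4) = 131 + 10659/4 = 11183/4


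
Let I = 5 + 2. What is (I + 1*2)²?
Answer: 81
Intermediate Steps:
I = 7
(I + 1*2)² = (7 + 1*2)² = (7 + 2)² = 9² = 81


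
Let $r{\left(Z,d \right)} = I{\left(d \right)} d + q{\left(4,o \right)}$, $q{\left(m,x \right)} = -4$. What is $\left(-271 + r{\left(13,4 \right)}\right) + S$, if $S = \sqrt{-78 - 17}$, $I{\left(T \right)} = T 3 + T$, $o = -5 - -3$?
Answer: $-211 + i \sqrt{95} \approx -211.0 + 9.7468 i$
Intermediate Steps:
$o = -2$ ($o = -5 + 3 = -2$)
$I{\left(T \right)} = 4 T$ ($I{\left(T \right)} = 3 T + T = 4 T$)
$r{\left(Z,d \right)} = -4 + 4 d^{2}$ ($r{\left(Z,d \right)} = 4 d d - 4 = 4 d^{2} - 4 = -4 + 4 d^{2}$)
$S = i \sqrt{95}$ ($S = \sqrt{-95} = i \sqrt{95} \approx 9.7468 i$)
$\left(-271 + r{\left(13,4 \right)}\right) + S = \left(-271 - \left(4 - 4 \cdot 4^{2}\right)\right) + i \sqrt{95} = \left(-271 + \left(-4 + 4 \cdot 16\right)\right) + i \sqrt{95} = \left(-271 + \left(-4 + 64\right)\right) + i \sqrt{95} = \left(-271 + 60\right) + i \sqrt{95} = -211 + i \sqrt{95}$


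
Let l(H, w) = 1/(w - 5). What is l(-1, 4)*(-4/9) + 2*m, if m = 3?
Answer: 58/9 ≈ 6.4444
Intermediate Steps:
l(H, w) = 1/(-5 + w)
l(-1, 4)*(-4/9) + 2*m = (-4/9)/(-5 + 4) + 2*3 = (-4*1/9)/(-1) + 6 = -1*(-4/9) + 6 = 4/9 + 6 = 58/9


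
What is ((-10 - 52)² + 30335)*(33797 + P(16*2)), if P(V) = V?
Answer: 1156241391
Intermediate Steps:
((-10 - 52)² + 30335)*(33797 + P(16*2)) = ((-10 - 52)² + 30335)*(33797 + 16*2) = ((-62)² + 30335)*(33797 + 32) = (3844 + 30335)*33829 = 34179*33829 = 1156241391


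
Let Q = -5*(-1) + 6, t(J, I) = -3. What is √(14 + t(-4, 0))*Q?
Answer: 11*√11 ≈ 36.483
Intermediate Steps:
Q = 11 (Q = 5 + 6 = 11)
√(14 + t(-4, 0))*Q = √(14 - 3)*11 = √11*11 = 11*√11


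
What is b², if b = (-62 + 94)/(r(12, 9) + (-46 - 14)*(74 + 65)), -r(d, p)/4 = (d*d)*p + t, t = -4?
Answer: 64/11404129 ≈ 5.6120e-6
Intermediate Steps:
r(d, p) = 16 - 4*p*d² (r(d, p) = -4*((d*d)*p - 4) = -4*(d²*p - 4) = -4*(p*d² - 4) = -4*(-4 + p*d²) = 16 - 4*p*d²)
b = -8/3377 (b = (-62 + 94)/((16 - 4*9*12²) + (-46 - 14)*(74 + 65)) = 32/((16 - 4*9*144) - 60*139) = 32/((16 - 5184) - 8340) = 32/(-5168 - 8340) = 32/(-13508) = 32*(-1/13508) = -8/3377 ≈ -0.0023690)
b² = (-8/3377)² = 64/11404129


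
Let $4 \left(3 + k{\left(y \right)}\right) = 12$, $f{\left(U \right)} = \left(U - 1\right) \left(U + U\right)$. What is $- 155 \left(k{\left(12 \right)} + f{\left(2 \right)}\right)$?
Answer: $-620$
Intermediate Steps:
$f{\left(U \right)} = 2 U \left(-1 + U\right)$ ($f{\left(U \right)} = \left(-1 + U\right) 2 U = 2 U \left(-1 + U\right)$)
$k{\left(y \right)} = 0$ ($k{\left(y \right)} = -3 + \frac{1}{4} \cdot 12 = -3 + 3 = 0$)
$- 155 \left(k{\left(12 \right)} + f{\left(2 \right)}\right) = - 155 \left(0 + 2 \cdot 2 \left(-1 + 2\right)\right) = - 155 \left(0 + 2 \cdot 2 \cdot 1\right) = - 155 \left(0 + 4\right) = \left(-155\right) 4 = -620$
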